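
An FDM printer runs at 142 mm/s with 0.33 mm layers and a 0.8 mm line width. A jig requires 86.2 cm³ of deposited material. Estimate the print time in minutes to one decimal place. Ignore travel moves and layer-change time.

Bead cross-section = 0.33 × 0.8, so 0.264 mm².
Path length: 86200 mm³ / 0.264 mm² → 326515.2 mm.
Print-move time: 326515.2 / 142 → 2299.4 s.
Converting: 2299.4 s = 38.3 minutes.

38.3 minutes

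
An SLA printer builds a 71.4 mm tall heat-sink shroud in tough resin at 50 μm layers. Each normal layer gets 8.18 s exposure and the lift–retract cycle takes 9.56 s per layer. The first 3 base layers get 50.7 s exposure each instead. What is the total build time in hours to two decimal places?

7.07 hours

Layer count = ceil(71.4 / 0.05) = 1428.
Base layers: 3 × (50.7 + 9.56) → 180.78 s.
Regular layers = 1425 × (8.18 + 9.56), so 25279.5 s.
Total = 180.78 + 25279.5 = 25460.28 s = 7.07 hours.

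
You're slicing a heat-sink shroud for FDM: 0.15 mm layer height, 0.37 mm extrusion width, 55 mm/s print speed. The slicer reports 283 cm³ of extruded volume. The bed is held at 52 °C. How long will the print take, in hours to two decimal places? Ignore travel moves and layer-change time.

Bead cross-section: 0.15 × 0.37 → 0.0555 mm².
Toolpath length = 283 cm³ / 0.0555 mm² = 283000 / 0.0555 = 5099099.1 mm.
Extrusion time = 5099099.1 / 55, so 92710.9 s.
92710.9 s = 25.75 hours.

25.75 hours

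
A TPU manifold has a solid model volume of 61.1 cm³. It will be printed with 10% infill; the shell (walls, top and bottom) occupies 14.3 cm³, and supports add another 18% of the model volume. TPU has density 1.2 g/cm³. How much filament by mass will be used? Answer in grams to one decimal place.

Interior volume = 61.1 − 14.3, so 46.8 cm³.
Infill deposited = 0.10 × 46.8 = 4.68 cm³.
Support = 0.18 × 61.1 = 10.998 cm³.
Deposited volume = 14.3 + 4.68 + 10.998 = 29.978 cm³.
Mass = 29.978 × 1.2, so 35.9736 g.

36.0 g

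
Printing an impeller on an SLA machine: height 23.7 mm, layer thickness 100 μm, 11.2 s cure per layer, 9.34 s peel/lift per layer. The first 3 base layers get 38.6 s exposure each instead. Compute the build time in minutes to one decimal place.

Layers = ⌈23.7/0.1⌉ = 237.
Base layers: 3 × (38.6 + 9.34) → 143.82 s.
Remaining layers = 234 × (11.2 + 9.34), so 4806.36 s.
Sum: 143.82 + 4806.36 = 4950.18 s → 82.5 minutes.

82.5 minutes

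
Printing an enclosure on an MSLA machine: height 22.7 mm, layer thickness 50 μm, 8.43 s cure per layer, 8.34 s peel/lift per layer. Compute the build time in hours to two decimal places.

Layer count = ceil(22.7 / 0.05) = 454.
Per-layer time: 8.43 + 8.34 → 16.77 s.
Build time: 454 × 16.77 s = 7613.58 s, i.e. 2.11 hours.

2.11 hours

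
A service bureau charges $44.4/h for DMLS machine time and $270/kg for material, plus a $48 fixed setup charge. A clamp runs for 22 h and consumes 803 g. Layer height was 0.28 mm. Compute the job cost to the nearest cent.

$1241.61

Time charge = 44.4 × 22, so $976.80.
Material cost = 270 × 803/1000, so $216.81.
Adding setup: 976.80 + 216.81 + 48 → $1241.61.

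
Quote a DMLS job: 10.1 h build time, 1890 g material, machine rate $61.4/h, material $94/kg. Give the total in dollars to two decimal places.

$797.80

Machine cost = 61.4 × 10.1 = $620.14.
Feedstock cost = 94 × 1890/1000, so $177.66.
Job cost: 620.14 + 177.66 = $797.80.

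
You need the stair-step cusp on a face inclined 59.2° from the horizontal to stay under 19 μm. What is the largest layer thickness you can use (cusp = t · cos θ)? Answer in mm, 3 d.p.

Layer height = cusp / cos(59.2°) = 0.019 / 0.5120 = 0.037 mm.

0.037 mm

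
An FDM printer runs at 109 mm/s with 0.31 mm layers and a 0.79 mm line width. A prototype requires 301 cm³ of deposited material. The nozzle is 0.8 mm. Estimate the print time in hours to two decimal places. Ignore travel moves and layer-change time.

3.13 hours

Extrusion cross-section: 0.31 × 0.79 → 0.2449 mm².
Toolpath length = 301 cm³ / 0.2449 mm² = 301000 / 0.2449 = 1229073.1 mm.
Extrusion time: 1229073.1 / 109 → 11275.9 s.
Converting: 11275.9 s = 3.13 hours.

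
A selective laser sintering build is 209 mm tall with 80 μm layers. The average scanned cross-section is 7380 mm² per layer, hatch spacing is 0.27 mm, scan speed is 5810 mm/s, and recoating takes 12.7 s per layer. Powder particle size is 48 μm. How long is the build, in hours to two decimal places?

Layers = ⌈209/0.08⌉ = 2613.
Scan path per layer = 7380 / 0.27 = 27333.3 mm.
Per-layer scan time: 27333.3 / 5810 → 4.7045 s.
Layer cycle = 4.7045 + 12.7 = 17.4045 s.
2613 layers × 17.4045 s/layer = 45477.9585 s, i.e. 12.63 hours.

12.63 hours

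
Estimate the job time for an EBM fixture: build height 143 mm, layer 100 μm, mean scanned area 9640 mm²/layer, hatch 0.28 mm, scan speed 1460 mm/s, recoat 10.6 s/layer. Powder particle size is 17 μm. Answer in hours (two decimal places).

Number of layers: 143 / 0.1 → 1430 (rounded up).
Hatch length per layer = 9640 / 0.28, so 34428.6 mm.
Per-layer scan time: 34428.6 / 1460 → 23.5812 s.
Layer cycle = 23.5812 + 10.6, so 34.1812 s.
Total: 1430 × 34.1812 s = 48879.116 s → 13.58 hours.

13.58 hours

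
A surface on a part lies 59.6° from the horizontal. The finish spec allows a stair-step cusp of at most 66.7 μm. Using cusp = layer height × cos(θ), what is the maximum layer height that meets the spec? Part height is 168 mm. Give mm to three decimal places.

Layer height = cusp / cos(59.6°) = 0.0667 / 0.5060 = 0.132 mm.

0.132 mm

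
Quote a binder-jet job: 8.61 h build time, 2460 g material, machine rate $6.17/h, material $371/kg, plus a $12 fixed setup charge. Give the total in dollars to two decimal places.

Machine-time cost = 6.17 × 8.61, so $53.1237.
Feedstock cost = 371 × 2460/1000, so $912.66.
Adding setup: 53.1237 + 912.66 + 12 → 977.7837 ≈ $977.78.

$977.78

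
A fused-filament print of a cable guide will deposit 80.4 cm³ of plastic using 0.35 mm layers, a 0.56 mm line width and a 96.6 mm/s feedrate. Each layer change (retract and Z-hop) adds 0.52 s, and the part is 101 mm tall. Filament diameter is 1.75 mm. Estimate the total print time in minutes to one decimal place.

73.3 minutes

Extrusion cross-section: 0.35 × 0.56 → 0.196 mm².
Path length: 80400 mm³ / 0.196 mm² → 410204.1 mm.
Time extruding = 410204.1 / 96.6 = 4246.4 s.
Number of layers: 101 / 0.35 → 289 (rounded up).
Z-hop total = 289 × 0.52, so 150.28 s.
Altogether 4246.4 + 150.28 = 4396.68 s, i.e. 73.3 minutes.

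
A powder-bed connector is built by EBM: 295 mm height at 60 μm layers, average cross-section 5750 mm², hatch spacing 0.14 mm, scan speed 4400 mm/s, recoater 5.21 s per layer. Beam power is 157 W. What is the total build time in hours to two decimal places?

Layers = ⌈295/0.06⌉ = 4917.
Hatch length per layer = 5750 / 0.14 = 41071.4 mm.
Beam time per layer = 41071.4 / 4400, so 9.3344 s.
Layer cycle: 9.3344 + 5.21 → 14.5444 s.
Total: 4917 × 14.5444 s = 71514.8148 s → 19.87 hours.

19.87 hours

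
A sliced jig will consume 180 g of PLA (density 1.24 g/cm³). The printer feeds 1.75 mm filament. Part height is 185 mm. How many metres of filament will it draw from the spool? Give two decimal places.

60.35 m

Volume = 180 g / 1.24 g·cm⁻³ = 145.1613 cm³ = 145161.3 mm³.
Filament cross-section = π × (1.75/2)² = 2.4053 mm².
Length = 145161.3 / 2.4053 = 60350.6 mm = 60.35 m.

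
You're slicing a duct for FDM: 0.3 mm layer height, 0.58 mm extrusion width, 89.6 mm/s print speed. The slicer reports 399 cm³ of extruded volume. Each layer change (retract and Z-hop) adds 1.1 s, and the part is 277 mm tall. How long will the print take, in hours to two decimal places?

7.39 hours

Line area = 0.3 × 0.58, so 0.174 mm².
Total extruded path = 399000/0.174 = 2293103.4 mm.
Print-move time = 2293103.4 / 89.6, so 25592.7 s.
Number of layers: 277 / 0.3 → 924 (rounded up).
Layer-change overhead = 924 × 1.1, so 1016.4 s.
Total = 25592.7 + 1016.4 = 26609.1 s = 7.39 hours.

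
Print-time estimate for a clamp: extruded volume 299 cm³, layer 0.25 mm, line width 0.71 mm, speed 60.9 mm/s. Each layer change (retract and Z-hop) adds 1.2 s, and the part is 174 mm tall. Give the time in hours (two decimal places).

Extrusion cross-section = 0.25 × 0.71 = 0.1775 mm².
Total extruded path = 299000/0.1775 = 1684507 mm.
Time extruding: 1684507 / 60.9 → 27660.2 s.
Layers = ⌈174/0.25⌉ = 696.
Layer-change overhead = 696 × 1.2, so 835.2 s.
Altogether 27660.2 + 835.2 = 28495.4 s, i.e. 7.92 hours.

7.92 hours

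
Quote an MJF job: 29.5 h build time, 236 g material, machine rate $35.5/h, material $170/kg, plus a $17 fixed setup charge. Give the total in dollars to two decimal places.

$1104.37

Time charge = 35.5 × 29.5 = $1047.25.
Feedstock cost = 170 × 236/1000, so $40.12.
Adding setup: 1047.25 + 40.12 + 17 → $1104.37.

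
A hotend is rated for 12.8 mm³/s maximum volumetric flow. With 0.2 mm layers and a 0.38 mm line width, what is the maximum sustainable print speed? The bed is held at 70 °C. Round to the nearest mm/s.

168 mm/s

Bead cross-section: 0.2 × 0.38 → 0.076 mm².
v_max = Q/A = 12.8/0.076 = 168.42 mm/s → 168 mm/s.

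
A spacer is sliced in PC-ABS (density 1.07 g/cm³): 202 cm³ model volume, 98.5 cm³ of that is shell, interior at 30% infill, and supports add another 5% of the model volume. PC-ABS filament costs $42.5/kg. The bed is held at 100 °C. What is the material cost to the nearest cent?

$6.35

Interior volume: 202 − 98.5 → 103.5 cm³.
Infill deposited = 0.30 × 103.5, so 31.05 cm³.
Support: 0.05 × 202 → 10.1 cm³.
Deposited volume = 98.5 + 31.05 + 10.1 = 139.65 cm³.
Mass = 139.65 × 1.07, so 149.4255 g.
Cost = 149.4255 g / 1000 × $42.5/kg = $6.35.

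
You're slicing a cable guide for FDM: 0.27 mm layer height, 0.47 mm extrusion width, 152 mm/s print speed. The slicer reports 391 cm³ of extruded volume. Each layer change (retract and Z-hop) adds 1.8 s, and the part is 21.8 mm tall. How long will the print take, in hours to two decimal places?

5.67 hours

Extrusion cross-section = 0.27 × 0.47 = 0.1269 mm².
Toolpath length = 391 cm³ / 0.1269 mm² = 391000 / 0.1269 = 3081166.3 mm.
Print-move time = 3081166.3 / 152, so 20270.8 s.
Layers = ⌈21.8/0.27⌉ = 81.
Layer-change overhead = 81 × 1.8, so 145.8 s.
Altogether 20270.8 + 145.8 = 20416.6 s, i.e. 5.67 hours.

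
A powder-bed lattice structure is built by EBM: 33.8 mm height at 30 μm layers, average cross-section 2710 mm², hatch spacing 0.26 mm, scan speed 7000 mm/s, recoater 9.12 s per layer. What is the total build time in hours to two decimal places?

3.32 hours

Number of layers: 33.8 / 0.03 → 1127 (rounded up).
Hatch length per layer: 2710 / 0.26 → 10423.1 mm.
Scan time per layer = 10423.1 / 7000, so 1.489 s.
Time per layer = 1.489 + 9.12, so 10.609 s.
1127 layers × 10.609 s/layer = 11956.343 s, i.e. 3.32 hours.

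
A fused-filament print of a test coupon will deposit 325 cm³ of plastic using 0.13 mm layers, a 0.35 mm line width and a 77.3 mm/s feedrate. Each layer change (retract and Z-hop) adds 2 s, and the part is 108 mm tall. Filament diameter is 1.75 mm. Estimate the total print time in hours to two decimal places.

26.13 hours

Extrusion cross-section = 0.13 × 0.35 = 0.0455 mm².
Path length: 325000 mm³ / 0.0455 mm² → 7142857.1 mm.
Print-move time: 7142857.1 / 77.3 → 92404.4 s.
Layers = ⌈108/0.13⌉ = 831.
Z-hop total: 831 × 2 → 1662 s.
Total = 92404.4 + 1662 = 94066.4 s = 26.13 hours.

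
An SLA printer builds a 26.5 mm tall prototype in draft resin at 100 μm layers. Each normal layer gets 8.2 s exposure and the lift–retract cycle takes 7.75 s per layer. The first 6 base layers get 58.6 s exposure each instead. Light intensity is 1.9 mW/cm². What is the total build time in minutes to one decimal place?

Number of layers: 26.5 / 0.1 → 265 (rounded up).
Burn-in layers = 6 × (58.6 + 7.75), so 398.1 s.
Remaining layers: 259 × (8.2 + 7.75) → 4131.05 s.
Total = 398.1 + 4131.05 = 4529.15 s = 75.5 minutes.

75.5 minutes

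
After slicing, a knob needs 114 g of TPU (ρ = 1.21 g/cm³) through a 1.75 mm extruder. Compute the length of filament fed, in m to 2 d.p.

Extruded volume: 114/1.21 = 94.2149 cm³ (94214.9 mm³).
Filament cross-section = π × (1.75/2)² = 2.4053 mm².
Length = 94214.9 / 2.4053 = 39169.71 mm = 39.17 m.

39.17 m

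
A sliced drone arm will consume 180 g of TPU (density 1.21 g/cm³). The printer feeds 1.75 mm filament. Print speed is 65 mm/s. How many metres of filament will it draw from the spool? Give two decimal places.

Volume = 180 g / 1.21 g·cm⁻³ = 148.7603 cm³ = 148760.3 mm³.
Cross-section of 1.75 mm filament: π·(1.75/2)² = 2.4053 mm².
L = V/A = 148760.3/2.4053 = 61846.88 mm → 61.85 m.

61.85 m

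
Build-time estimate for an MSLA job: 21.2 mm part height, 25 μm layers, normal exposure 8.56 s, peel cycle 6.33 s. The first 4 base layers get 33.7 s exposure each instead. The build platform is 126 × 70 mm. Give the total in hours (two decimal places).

3.54 hours

Number of layers: 21.2 / 0.025 → 848 (rounded up).
Base layers = 4 × (33.7 + 6.33) = 160.12 s.
Normal layers = 844 × (8.56 + 6.33), so 12567.16 s.
Sum: 160.12 + 12567.16 = 12727.28 s → 3.54 hours.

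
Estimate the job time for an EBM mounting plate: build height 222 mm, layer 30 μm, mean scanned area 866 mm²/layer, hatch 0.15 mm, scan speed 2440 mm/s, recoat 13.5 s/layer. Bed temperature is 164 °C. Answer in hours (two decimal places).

32.61 hours

Layers = ⌈222/0.03⌉ = 7400.
Scan path per layer = 866 / 0.15 = 5773.3 mm.
Per-layer scan time: 5773.3 / 2440 → 2.3661 s.
Layer cycle = 2.3661 + 13.5 = 15.8661 s.
Total: 7400 × 15.8661 s = 117409.14 s → 32.61 hours.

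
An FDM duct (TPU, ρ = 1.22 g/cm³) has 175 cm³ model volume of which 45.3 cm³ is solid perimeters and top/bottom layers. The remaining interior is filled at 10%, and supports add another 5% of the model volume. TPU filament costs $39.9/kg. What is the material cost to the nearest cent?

$3.26

Volume inside the shell = 175 − 45.3, so 129.7 cm³.
Infill volume: 0.10 × 129.7 → 12.97 cm³.
Support = 0.05 × 175, so 8.75 cm³.
Deposited volume: 45.3 + 12.97 + 8.75 → 67.02 cm³.
Mass: 67.02 × 1.22 → 81.7644 g.
At $39.9/kg: 81.7644/1000 × 39.9 = $3.26.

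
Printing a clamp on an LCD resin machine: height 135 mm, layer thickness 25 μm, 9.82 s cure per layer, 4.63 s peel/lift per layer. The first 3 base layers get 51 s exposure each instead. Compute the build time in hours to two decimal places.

21.71 hours

Number of layers: 135 / 0.025 → 5400 (rounded up).
Burn-in layers: 3 × (51 + 4.63) → 166.89 s.
Remaining layers = 5397 × (9.82 + 4.63), so 77986.65 s.
Sum: 166.89 + 77986.65 = 78153.54 s → 21.71 hours.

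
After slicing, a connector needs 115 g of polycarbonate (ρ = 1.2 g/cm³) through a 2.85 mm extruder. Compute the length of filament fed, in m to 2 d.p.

Extruded volume: 115/1.2 = 95.8333 cm³ (95833.3 mm³).
Filament cross-section = π × (2.85/2)² = 6.3794 mm².
Length = 95833.3 / 6.3794 = 15022.31 mm = 15.02 m.

15.02 m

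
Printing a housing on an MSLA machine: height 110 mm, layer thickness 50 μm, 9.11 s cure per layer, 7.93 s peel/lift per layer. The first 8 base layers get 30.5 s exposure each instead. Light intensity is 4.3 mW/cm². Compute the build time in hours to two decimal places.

Number of layers: 110 / 0.05 → 2200 (rounded up).
Base layers: 8 × (30.5 + 7.93) → 307.44 s.
Normal layers = 2192 × (9.11 + 7.93), so 37351.68 s.
Total = 307.44 + 37351.68 = 37659.12 s = 10.46 hours.

10.46 hours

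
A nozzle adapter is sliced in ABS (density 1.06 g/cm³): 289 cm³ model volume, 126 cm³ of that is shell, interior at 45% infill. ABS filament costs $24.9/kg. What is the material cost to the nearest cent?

$5.26

Infill region = 289 − 126 = 163 cm³.
Infill volume = 0.45 × 163 = 73.35 cm³.
Total printed volume = 126 + 73.35, so 199.35 cm³.
Mass = 199.35 × 1.06, so 211.311 g.
At $24.9/kg: 211.311/1000 × 24.9 = $5.26.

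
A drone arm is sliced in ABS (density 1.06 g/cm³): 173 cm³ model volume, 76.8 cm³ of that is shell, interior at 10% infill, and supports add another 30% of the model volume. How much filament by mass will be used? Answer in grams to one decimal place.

146.6 g

Interior volume: 173 − 76.8 → 96.2 cm³.
Infill volume = 0.10 × 96.2, so 9.62 cm³.
Support = 0.30 × 173, so 51.9 cm³.
Deposited volume = 76.8 + 9.62 + 51.9, so 138.32 cm³.
Mass = 138.32 × 1.06 = 146.6192 g.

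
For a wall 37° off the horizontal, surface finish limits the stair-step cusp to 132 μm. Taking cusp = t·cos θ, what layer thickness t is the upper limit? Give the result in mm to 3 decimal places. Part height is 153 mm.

0.165 mm

cos(37°) = 0.7986; t_max = 0.132/0.7986 = 0.165 mm.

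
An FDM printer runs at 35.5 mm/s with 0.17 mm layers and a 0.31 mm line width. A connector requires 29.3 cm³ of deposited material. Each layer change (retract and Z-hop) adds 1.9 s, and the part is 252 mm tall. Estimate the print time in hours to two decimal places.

5.13 hours

Bead cross-section = 0.17 × 0.31 = 0.0527 mm².
Total extruded path = 29300/0.0527 = 555977.2 mm.
Extrusion time = 555977.2 / 35.5 = 15661.3 s.
Layers = ⌈252/0.17⌉ = 1483.
Non-print overhead: 1483 × 1.9 → 2817.7 s.
Total = 15661.3 + 2817.7 = 18479 s = 5.13 hours.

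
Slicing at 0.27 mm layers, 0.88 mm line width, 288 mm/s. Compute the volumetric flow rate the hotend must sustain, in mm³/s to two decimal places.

68.43

A = 0.27 × 0.88, so 0.2376 mm².
Q = v·A = 288 × 0.2376 = 68.43 mm³/s.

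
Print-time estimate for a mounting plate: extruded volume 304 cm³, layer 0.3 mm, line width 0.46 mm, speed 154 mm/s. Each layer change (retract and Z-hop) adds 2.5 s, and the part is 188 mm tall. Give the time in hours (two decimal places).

4.41 hours

Line area: 0.3 × 0.46 → 0.138 mm².
Path length: 304000 mm³ / 0.138 mm² → 2202898.6 mm.
Print-move time: 2202898.6 / 154 → 14304.5 s.
Layer count = ceil(188 / 0.3) = 627.
Non-print overhead: 627 × 2.5 → 1567.5 s.
Total = 14304.5 + 1567.5 = 15872 s = 4.41 hours.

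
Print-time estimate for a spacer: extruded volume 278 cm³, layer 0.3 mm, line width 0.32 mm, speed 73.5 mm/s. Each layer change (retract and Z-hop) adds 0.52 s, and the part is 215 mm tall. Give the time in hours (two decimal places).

Bead cross-section = 0.3 × 0.32, so 0.096 mm².
Total extruded path = 278000/0.096 = 2895833.3 mm.
Extrusion time = 2895833.3 / 73.5 = 39399.1 s.
Layer count = ceil(215 / 0.3) = 717.
Layer-change overhead = 717 × 0.52, so 372.84 s.
Total = 39399.1 + 372.84 = 39771.94 s = 11.05 hours.

11.05 hours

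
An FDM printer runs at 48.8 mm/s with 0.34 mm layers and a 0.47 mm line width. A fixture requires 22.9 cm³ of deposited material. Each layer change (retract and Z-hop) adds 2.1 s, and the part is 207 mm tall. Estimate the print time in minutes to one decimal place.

70.3 minutes

Bead cross-section = 0.34 × 0.47 = 0.1598 mm².
Path length: 22900 mm³ / 0.1598 mm² → 143304.1 mm.
Extrusion time: 143304.1 / 48.8 → 2936.6 s.
Layers = ⌈207/0.34⌉ = 609.
Non-print overhead = 609 × 2.1, so 1278.9 s.
Total = 2936.6 + 1278.9 = 4215.5 s = 70.3 minutes.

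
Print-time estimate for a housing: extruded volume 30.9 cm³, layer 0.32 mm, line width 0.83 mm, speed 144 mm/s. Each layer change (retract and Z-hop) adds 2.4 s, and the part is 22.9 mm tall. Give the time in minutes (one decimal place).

Bead cross-section: 0.32 × 0.83 → 0.2656 mm².
Path length: 30900 mm³ / 0.2656 mm² → 116340.4 mm.
Extrusion time = 116340.4 / 144, so 807.9 s.
Layers = ⌈22.9/0.32⌉ = 72.
Layer-change overhead: 72 × 2.4 → 172.8 s.
Altogether 807.9 + 172.8 = 980.7 s, i.e. 16.3 minutes.

16.3 minutes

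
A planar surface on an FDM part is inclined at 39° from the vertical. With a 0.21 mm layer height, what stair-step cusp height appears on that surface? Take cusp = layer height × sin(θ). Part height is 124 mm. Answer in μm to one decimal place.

132.2 μm

h_c = t·sin θ = 0.21 × 0.6293 = 0.132153 mm (132.2 μm).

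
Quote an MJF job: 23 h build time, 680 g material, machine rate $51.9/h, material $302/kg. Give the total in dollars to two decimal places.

Machine cost: 51.9 × 23 → $1193.70.
Material cost = 302 × 680/1000 = $205.36.
Job cost: 1193.70 + 205.36 = $1399.06.

$1399.06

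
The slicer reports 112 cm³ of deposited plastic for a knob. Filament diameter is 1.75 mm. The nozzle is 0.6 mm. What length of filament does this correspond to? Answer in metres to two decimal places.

Cross-section of 1.75 mm filament: π·(1.75/2)² = 2.4053 mm².
Length = 112 cm³ / 2.4053 mm² = 112000 / 2.4053 = 46563.84 mm = 46.56 m.

46.56 m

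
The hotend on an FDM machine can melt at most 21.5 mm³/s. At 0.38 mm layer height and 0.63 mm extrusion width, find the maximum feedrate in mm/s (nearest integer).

Bead cross-section: 0.38 × 0.63 → 0.2394 mm².
Max speed = 21.5 / 0.2394 = 89.81 ≈ 90 mm/s.

90 mm/s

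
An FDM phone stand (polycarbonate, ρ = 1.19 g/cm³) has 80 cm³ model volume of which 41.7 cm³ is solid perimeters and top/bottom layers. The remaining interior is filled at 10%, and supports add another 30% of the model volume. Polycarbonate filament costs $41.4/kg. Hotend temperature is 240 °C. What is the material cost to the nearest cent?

Volume inside the shell = 80 − 41.7 = 38.3 cm³.
Deposited infill: 0.10 × 38.3 → 3.83 cm³.
Support = 0.30 × 80, so 24 cm³.
Total printed volume = 41.7 + 3.83 + 24 = 69.53 cm³.
Mass = 69.53 × 1.19, so 82.7407 g.
At $41.4/kg: 82.7407/1000 × 41.4 = $3.43.

$3.43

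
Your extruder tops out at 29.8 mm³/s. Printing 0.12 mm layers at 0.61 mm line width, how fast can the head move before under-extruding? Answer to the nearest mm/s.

Bead cross-section: 0.12 × 0.61 → 0.0732 mm².
v_max = Q/A = 29.8/0.0732 = 407.10 mm/s → 407 mm/s.

407 mm/s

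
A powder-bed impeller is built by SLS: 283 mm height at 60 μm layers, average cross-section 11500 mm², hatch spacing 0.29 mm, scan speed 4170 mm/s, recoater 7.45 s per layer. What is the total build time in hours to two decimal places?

22.22 hours

Number of layers: 283 / 0.06 → 4717 (rounded up).
Per-layer scan distance = 11500 / 0.29 = 39655.2 mm.
Per-layer scan time = 39655.2 / 4170, so 9.5096 s.
Per-layer time = 9.5096 + 7.45 = 16.9596 s.
4717 layers × 16.9596 s/layer = 79998.4332 s, i.e. 22.22 hours.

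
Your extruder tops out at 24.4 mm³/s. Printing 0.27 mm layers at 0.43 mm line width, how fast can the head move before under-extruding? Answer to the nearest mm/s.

210 mm/s

Extrusion cross-section = 0.27 × 0.43 = 0.1161 mm².
Max speed = 24.4 / 0.1161 = 210.16 ≈ 210 mm/s.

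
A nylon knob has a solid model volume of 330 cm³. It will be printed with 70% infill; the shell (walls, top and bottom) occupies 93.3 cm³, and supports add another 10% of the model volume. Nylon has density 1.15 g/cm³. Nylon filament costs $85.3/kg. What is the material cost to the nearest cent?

$28.64

Volume inside the shell = 330 − 93.3, so 236.7 cm³.
Deposited infill: 0.70 × 236.7 → 165.69 cm³.
Support: 0.10 × 330 → 33 cm³.
Total printed volume = 93.3 + 165.69 + 33, so 291.99 cm³.
Mass: 291.99 × 1.15 → 335.7885 g.
Cost = 335.7885 g / 1000 × $85.3/kg = $28.64.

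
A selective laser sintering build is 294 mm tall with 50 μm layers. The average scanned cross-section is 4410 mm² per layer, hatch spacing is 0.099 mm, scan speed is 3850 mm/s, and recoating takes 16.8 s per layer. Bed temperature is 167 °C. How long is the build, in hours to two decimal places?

Layer count = ceil(294 / 0.05) = 5880.
Per-layer scan distance = 4410 / 0.099 = 44545.5 mm.
Scan time per layer = 44545.5 / 3850 = 11.5703 s.
Layer cycle: 11.5703 + 16.8 → 28.3703 s.
Build time = 5880 × 28.3703 = 166817.364 s = 46.34 hours.

46.34 hours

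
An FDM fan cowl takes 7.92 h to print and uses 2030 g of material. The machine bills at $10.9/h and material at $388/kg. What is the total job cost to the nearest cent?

Time charge = 10.9 × 7.92, so $86.328.
Feedstock cost = 388 × 2030/1000 = $787.64.
Job cost: 86.328 + 787.64 = 873.968 ≈ $873.97.

$873.97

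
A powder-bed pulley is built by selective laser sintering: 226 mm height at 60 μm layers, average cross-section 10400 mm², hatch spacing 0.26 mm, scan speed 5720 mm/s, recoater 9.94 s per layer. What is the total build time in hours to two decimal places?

Number of layers: 226 / 0.06 → 3767 (rounded up).
Per-layer scan distance = 10400 / 0.26 = 40000 mm.
Per-layer scan time = 40000 / 5720 = 6.993 s.
Layer cycle: 6.993 + 9.94 → 16.933 s.
Total: 3767 × 16.933 s = 63786.611 s → 17.72 hours.

17.72 hours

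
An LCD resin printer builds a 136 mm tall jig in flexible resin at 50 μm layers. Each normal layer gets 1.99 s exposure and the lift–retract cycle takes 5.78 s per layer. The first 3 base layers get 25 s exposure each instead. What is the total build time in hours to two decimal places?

Layer count = ceil(136 / 0.05) = 2720.
Bottom layers = 3 × (25 + 5.78) = 92.34 s.
Remaining layers = 2717 × (1.99 + 5.78), so 21111.09 s.
Total = 92.34 + 21111.09 = 21203.43 s = 5.89 hours.

5.89 hours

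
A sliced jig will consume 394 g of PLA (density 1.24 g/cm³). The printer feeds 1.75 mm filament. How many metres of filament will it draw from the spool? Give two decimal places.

132.10 m

Volume = 394 g / 1.24 g·cm⁻³ = 317.7419 cm³ = 317741.9 mm³.
Filament cross-section = π × (1.75/2)² = 2.4053 mm².
L = V/A = 317741.9/2.4053 = 132100.74 mm → 132.10 m.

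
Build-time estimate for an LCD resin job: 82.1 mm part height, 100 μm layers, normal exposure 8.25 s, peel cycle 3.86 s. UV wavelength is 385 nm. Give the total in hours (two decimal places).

Layers = ⌈82.1/0.1⌉ = 821.
Each layer takes: 8.25 + 3.86 → 12.11 s.
Build time: 821 × 12.11 s = 9942.31 s, i.e. 2.76 hours.

2.76 hours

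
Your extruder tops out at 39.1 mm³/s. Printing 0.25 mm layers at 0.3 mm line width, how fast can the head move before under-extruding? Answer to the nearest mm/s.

Bead cross-section = 0.25 × 0.3 = 0.075 mm².
v_max = Q/A = 39.1/0.075 = 521.33 mm/s → 521 mm/s.

521 mm/s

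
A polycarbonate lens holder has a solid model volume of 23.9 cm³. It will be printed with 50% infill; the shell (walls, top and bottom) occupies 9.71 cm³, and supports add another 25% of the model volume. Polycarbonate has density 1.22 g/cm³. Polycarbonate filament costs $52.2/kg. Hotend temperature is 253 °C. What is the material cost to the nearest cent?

Interior volume = 23.9 − 9.71, so 14.19 cm³.
Infill volume = 0.50 × 14.19, so 7.095 cm³.
Support: 0.25 × 23.9 → 5.975 cm³.
Total extruded: 9.71 + 7.095 + 5.975 → 22.78 cm³.
Mass = 22.78 × 1.22 = 27.7916 g.
At $52.2/kg: 27.7916/1000 × 52.2 = $1.45.

$1.45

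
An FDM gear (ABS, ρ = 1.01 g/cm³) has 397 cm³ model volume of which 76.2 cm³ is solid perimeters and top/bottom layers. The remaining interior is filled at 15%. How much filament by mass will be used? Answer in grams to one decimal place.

125.6 g

Infill region = 397 − 76.2 = 320.8 cm³.
Deposited infill = 0.15 × 320.8 = 48.12 cm³.
Total extruded = 76.2 + 48.12, so 124.32 cm³.
Mass = 124.32 × 1.01, so 125.5632 g.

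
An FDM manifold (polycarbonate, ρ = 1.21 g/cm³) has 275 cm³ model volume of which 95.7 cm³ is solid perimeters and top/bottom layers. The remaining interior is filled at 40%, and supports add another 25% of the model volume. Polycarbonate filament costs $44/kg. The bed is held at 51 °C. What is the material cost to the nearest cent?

Volume inside the shell = 275 − 95.7, so 179.3 cm³.
Deposited infill = 0.40 × 179.3 = 71.72 cm³.
Support = 0.25 × 275 = 68.75 cm³.
Deposited volume = 95.7 + 71.72 + 68.75, so 236.17 cm³.
Mass = 236.17 × 1.21 = 285.7657 g.
At $44/kg: 285.7657/1000 × 44 = $12.57.

$12.57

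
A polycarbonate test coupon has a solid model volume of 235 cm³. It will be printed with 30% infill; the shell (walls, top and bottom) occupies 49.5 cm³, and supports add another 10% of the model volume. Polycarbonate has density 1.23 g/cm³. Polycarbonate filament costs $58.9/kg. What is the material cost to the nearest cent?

Volume inside the shell = 235 − 49.5, so 185.5 cm³.
Infill volume: 0.30 × 185.5 → 55.65 cm³.
Support = 0.10 × 235 = 23.5 cm³.
Total printed volume = 49.5 + 55.65 + 23.5 = 128.65 cm³.
Mass = 128.65 × 1.23 = 158.2395 g.
At $58.9/kg: 158.2395/1000 × 58.9 = $9.32.

$9.32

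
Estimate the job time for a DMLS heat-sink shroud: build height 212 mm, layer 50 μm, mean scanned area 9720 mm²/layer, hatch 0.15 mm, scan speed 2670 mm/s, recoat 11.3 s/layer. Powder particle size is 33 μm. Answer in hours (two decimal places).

Number of layers: 212 / 0.05 → 4240 (rounded up).
Per-layer scan distance: 9720 / 0.15 → 64800 mm.
Laser time per layer = 64800 / 2670, so 24.2697 s.
Layer cycle: 24.2697 + 11.3 → 35.5697 s.
Total: 4240 × 35.5697 s = 150815.528 s → 41.89 hours.

41.89 hours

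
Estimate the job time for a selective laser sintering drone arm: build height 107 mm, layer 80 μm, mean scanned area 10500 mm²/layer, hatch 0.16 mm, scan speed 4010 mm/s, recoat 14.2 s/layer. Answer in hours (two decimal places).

11.36 hours

Layers = ⌈107/0.08⌉ = 1338.
Scan path per layer = 10500 / 0.16, so 65625 mm.
Per-layer scan time = 65625 / 4010, so 16.3653 s.
Layer cycle = 16.3653 + 14.2 = 30.5653 s.
Build time = 1338 × 30.5653 = 40896.3714 s = 11.36 hours.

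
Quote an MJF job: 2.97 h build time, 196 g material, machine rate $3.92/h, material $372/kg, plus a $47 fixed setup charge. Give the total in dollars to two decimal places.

$131.55

Machine-time cost = 3.92 × 2.97 = $11.6424.
Material charge: 372 × 196/1000 → $72.912.
Total = 11.6424 + 72.912 + 47 = 131.5544 ≈ $131.55.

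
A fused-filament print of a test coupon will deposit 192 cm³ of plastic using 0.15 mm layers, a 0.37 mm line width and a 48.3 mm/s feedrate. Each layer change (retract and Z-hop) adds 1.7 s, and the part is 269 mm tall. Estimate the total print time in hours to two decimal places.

20.74 hours

Extrusion cross-section = 0.15 × 0.37 = 0.0555 mm².
Total extruded path = 192000/0.0555 = 3459459.5 mm.
Extrusion time = 3459459.5 / 48.3 = 71624.4 s.
Number of layers: 269 / 0.15 → 1794 (rounded up).
Z-hop total: 1794 × 1.7 → 3049.8 s.
Altogether 71624.4 + 3049.8 = 74674.2 s, i.e. 20.74 hours.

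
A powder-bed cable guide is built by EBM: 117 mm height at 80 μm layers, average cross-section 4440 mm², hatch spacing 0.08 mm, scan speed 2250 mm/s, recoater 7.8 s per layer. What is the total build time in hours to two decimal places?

13.19 hours

Layers = ⌈117/0.08⌉ = 1463.
Hatch length per layer: 4440 / 0.08 → 55500 mm.
Per-layer scan time = 55500 / 2250 = 24.6667 s.
Time per layer: 24.6667 + 7.8 → 32.4667 s.
1463 layers × 32.4667 s/layer = 47498.7821 s, i.e. 13.19 hours.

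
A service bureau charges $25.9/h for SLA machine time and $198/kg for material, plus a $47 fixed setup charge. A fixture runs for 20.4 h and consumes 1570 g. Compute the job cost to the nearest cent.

$886.22

Machine-time cost: 25.9 × 20.4 → $528.36.
Material charge = 198 × 1570/1000 = $310.86.
Adding setup: 528.36 + 310.86 + 47 → $886.22.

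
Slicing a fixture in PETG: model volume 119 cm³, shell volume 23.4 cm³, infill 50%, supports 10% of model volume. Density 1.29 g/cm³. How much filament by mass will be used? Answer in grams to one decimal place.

Interior volume: 119 − 23.4 → 95.6 cm³.
Infill deposited: 0.50 × 95.6 → 47.8 cm³.
Support: 0.10 × 119 → 11.9 cm³.
Total extruded: 23.4 + 47.8 + 11.9 → 83.1 cm³.
Mass = 83.1 × 1.29, so 107.199 g.

107.2 g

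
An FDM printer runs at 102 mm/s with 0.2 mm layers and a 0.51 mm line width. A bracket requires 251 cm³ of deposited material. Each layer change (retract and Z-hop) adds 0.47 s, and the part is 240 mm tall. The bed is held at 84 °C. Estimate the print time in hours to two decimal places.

6.86 hours

Bead cross-section: 0.2 × 0.51 → 0.102 mm².
Total extruded path = 251000/0.102 = 2460784.3 mm.
Print-move time = 2460784.3 / 102, so 24125.3 s.
Layer count = ceil(240 / 0.2) = 1200.
Non-print overhead = 1200 × 0.47, so 564 s.
Total = 24125.3 + 564 = 24689.3 s = 6.86 hours.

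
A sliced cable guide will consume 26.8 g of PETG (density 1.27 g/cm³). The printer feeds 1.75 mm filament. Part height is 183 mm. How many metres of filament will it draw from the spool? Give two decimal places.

8.77 m

Extruded volume: 26.8/1.27 = 21.1024 cm³ (21102.4 mm³).
Filament cross-section = π × (1.75/2)² = 2.4053 mm².
L = V/A = 21102.4/2.4053 = 8773.29 mm → 8.77 m.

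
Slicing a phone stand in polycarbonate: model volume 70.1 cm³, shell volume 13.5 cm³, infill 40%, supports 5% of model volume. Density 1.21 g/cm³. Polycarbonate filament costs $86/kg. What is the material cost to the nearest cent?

Volume inside the shell = 70.1 − 13.5 = 56.6 cm³.
Infill volume = 0.40 × 56.6, so 22.64 cm³.
Support: 0.05 × 70.1 → 3.505 cm³.
Deposited volume = 13.5 + 22.64 + 3.505, so 39.645 cm³.
Mass = 39.645 × 1.21 = 47.97045 g.
At $86/kg: 47.97045/1000 × 86 = $4.13.

$4.13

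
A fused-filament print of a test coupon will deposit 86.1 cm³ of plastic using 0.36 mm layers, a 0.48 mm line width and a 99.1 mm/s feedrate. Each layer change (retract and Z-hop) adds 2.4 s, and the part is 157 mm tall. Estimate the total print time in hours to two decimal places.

1.69 hours

Line area = 0.36 × 0.48, so 0.1728 mm².
Path length: 86100 mm³ / 0.1728 mm² → 498263.9 mm.
Time extruding = 498263.9 / 99.1 = 5027.9 s.
Layer count = ceil(157 / 0.36) = 437.
Z-hop total = 437 × 2.4 = 1048.8 s.
Altogether 5027.9 + 1048.8 = 6076.7 s, i.e. 1.69 hours.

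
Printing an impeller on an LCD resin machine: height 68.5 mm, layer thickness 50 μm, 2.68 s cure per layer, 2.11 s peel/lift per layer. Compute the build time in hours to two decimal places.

Number of layers: 68.5 / 0.05 → 1370 (rounded up).
Cycle time = 2.68 + 2.11 = 4.79 s.
Build time: 1370 × 4.79 s = 6562.3 s, i.e. 1.82 hours.

1.82 hours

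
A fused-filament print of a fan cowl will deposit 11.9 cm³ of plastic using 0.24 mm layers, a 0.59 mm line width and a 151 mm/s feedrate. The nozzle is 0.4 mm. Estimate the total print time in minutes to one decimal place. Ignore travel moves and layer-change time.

9.3 minutes

Extrusion cross-section: 0.24 × 0.59 → 0.1416 mm².
Total extruded path = 11900/0.1416 = 84039.5 mm.
Extrusion time = 84039.5 / 151, so 556.6 s.
Converting: 556.6 s = 9.3 minutes.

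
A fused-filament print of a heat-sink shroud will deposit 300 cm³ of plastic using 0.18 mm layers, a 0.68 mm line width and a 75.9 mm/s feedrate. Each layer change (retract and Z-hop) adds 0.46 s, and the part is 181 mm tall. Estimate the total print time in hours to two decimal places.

Extrusion cross-section: 0.18 × 0.68 → 0.1224 mm².
Path length: 300000 mm³ / 0.1224 mm² → 2450980.4 mm.
Extrusion time = 2450980.4 / 75.9, so 32292.2 s.
Layer count = ceil(181 / 0.18) = 1006.
Z-hop total = 1006 × 0.46, so 462.76 s.
Altogether 32292.2 + 462.76 = 32754.96 s, i.e. 9.10 hours.

9.10 hours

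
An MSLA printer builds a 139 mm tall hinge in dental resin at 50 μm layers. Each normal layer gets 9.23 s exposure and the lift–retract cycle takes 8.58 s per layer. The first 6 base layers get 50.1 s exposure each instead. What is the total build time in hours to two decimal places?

Number of layers: 139 / 0.05 → 2780 (rounded up).
Bottom layers = 6 × (50.1 + 8.58) = 352.08 s.
Remaining layers: 2774 × (9.23 + 8.58) → 49404.94 s.
Sum: 352.08 + 49404.94 = 49757.02 s → 13.82 hours.

13.82 hours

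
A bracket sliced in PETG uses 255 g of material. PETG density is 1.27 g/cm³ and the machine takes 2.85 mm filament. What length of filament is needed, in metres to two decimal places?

Extruded volume: 255/1.27 = 200.7874 cm³ (200787.4 mm³).
Cross-section of 2.85 mm filament: π·(2.85/2)² = 6.3794 mm².
L = V/A = 200787.4/6.3794 = 31474.34 mm → 31.47 m.

31.47 m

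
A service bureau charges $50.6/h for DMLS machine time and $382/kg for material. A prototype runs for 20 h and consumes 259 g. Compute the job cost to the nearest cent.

Machine cost = 50.6 × 20 = $1012.00.
Material charge = 382 × 259/1000 = $98.938.
Total = 1012.00 + 98.938 = 1110.938 ≈ $1110.94.

$1110.94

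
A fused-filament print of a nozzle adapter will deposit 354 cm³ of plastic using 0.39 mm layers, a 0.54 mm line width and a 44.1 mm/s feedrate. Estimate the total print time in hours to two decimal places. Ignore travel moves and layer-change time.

Extrusion cross-section = 0.39 × 0.54, so 0.2106 mm².
Path length: 354000 mm³ / 0.2106 mm² → 1680911.7 mm.
Print-move time: 1680911.7 / 44.1 → 38115.9 s.
In the requested units: 38115.9 s = 10.59 hours.

10.59 hours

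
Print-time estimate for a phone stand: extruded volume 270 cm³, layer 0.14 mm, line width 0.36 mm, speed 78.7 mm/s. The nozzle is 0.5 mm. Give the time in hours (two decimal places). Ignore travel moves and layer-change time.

Line area = 0.14 × 0.36 = 0.0504 mm².
Path length: 270000 mm³ / 0.0504 mm² → 5357142.9 mm.
Extrusion time = 5357142.9 / 78.7 = 68070.4 s.
Converting: 68070.4 s = 18.91 hours.

18.91 hours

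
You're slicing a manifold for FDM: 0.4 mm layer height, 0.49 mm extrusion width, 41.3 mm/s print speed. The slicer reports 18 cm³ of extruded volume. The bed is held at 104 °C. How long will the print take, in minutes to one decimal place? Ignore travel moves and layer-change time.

37.1 minutes

Extrusion cross-section: 0.4 × 0.49 → 0.196 mm².
Total extruded path = 18000/0.196 = 91836.7 mm.
Extrusion time: 91836.7 / 41.3 → 2223.6 s.
In the requested units: 2223.6 s = 37.1 minutes.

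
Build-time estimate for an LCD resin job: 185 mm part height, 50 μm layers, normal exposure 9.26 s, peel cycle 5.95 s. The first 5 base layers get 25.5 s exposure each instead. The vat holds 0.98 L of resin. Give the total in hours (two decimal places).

Layers = ⌈185/0.05⌉ = 3700.
Bottom layers = 5 × (25.5 + 5.95) = 157.25 s.
Regular layers = 3695 × (9.26 + 5.95) = 56200.95 s.
Sum: 157.25 + 56200.95 = 56358.2 s → 15.66 hours.

15.66 hours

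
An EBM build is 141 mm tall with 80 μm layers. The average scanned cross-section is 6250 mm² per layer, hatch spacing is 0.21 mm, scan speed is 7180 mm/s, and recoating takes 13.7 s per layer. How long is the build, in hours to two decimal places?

8.74 hours

Layer count = ceil(141 / 0.08) = 1763.
Scan path per layer: 6250 / 0.21 → 29761.9 mm.
Per-layer scan time = 29761.9 / 7180 = 4.1451 s.
Time per layer: 4.1451 + 13.7 → 17.8451 s.
Total: 1763 × 17.8451 s = 31460.9113 s → 8.74 hours.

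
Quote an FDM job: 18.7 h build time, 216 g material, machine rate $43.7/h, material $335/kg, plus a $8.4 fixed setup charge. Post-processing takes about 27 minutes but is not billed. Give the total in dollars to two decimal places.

$897.95

Machine cost = 43.7 × 18.7 = $817.19.
Material charge = 335 × 216/1000 = $72.36.
Adding setup: 817.19 + 72.36 + 8.4 → $897.95.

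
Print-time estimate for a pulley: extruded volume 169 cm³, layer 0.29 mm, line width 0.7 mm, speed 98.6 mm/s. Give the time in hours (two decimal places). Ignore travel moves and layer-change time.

Extrusion cross-section: 0.29 × 0.7 → 0.203 mm².
Total extruded path = 169000/0.203 = 832512.3 mm.
Time extruding = 832512.3 / 98.6 = 8443.3 s.
8443.3 s = 2.35 hours.

2.35 hours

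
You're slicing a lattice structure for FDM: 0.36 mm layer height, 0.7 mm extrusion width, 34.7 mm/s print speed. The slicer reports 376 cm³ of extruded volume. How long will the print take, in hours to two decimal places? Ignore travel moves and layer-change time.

Extrusion cross-section: 0.36 × 0.7 → 0.252 mm².
Total extruded path = 376000/0.252 = 1492063.5 mm.
Time extruding = 1492063.5 / 34.7, so 42998.9 s.
In the requested units: 42998.9 s = 11.94 hours.

11.94 hours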